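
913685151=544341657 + 369343494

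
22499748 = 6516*3453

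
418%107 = 97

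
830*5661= 4698630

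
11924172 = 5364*2223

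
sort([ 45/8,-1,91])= [-1,45/8,91]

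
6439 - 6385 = 54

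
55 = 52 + 3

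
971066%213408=117434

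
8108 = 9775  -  1667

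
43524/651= 468/7 = 66.86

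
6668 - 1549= 5119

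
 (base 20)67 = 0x7f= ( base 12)A7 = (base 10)127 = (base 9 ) 151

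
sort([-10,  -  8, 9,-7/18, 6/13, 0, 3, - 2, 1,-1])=[ - 10,- 8,-2,-1, - 7/18,0, 6/13, 1, 3, 9] 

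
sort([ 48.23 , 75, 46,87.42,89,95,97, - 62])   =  [ - 62,46,48.23,75,87.42,89,95,97 ]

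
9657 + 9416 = 19073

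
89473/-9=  - 89473/9=- 9941.44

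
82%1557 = 82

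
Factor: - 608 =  - 2^5*19^1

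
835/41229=835/41229 = 0.02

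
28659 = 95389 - 66730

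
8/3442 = 4/1721 = 0.00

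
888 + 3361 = 4249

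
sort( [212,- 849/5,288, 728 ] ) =[ - 849/5, 212, 288,728 ] 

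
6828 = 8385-1557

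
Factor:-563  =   - 563^1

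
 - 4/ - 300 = 1/75= 0.01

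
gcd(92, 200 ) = 4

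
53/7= 53/7= 7.57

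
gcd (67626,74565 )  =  9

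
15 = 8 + 7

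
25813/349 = 25813/349 = 73.96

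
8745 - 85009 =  - 76264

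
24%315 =24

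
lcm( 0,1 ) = 0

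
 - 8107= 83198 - 91305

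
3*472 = 1416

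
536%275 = 261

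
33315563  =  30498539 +2817024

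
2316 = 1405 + 911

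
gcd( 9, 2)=1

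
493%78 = 25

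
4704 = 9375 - 4671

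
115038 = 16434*7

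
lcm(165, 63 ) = 3465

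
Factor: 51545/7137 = 3^( - 2)*5^1*13^1 = 65/9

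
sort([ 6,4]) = [ 4, 6] 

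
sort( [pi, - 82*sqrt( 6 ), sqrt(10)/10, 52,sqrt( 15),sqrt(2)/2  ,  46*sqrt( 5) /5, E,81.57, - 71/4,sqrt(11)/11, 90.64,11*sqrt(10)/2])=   [ - 82*sqrt(6),  -  71/4,sqrt( 11)/11,  sqrt( 10) /10,  sqrt( 2 )/2, E , pi,sqrt ( 15),11*sqrt(10) /2 , 46*sqrt( 5)/5,  52,81.57, 90.64] 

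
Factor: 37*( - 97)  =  -37^1 * 97^1 = - 3589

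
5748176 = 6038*952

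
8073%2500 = 573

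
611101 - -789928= 1401029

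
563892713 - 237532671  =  326360042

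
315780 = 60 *5263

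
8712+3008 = 11720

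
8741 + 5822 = 14563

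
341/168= 341/168=2.03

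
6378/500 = 12+189/250 = 12.76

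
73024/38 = 36512/19 =1921.68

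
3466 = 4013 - 547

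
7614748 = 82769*92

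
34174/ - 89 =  - 34174/89 =- 383.98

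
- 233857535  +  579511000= 345653465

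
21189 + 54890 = 76079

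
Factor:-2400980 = -2^2 * 5^1 * 120049^1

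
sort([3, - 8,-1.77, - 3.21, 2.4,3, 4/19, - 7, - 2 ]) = [ - 8,-7,-3.21,  -  2,-1.77, 4/19,2.4, 3,3]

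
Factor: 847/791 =11^2  *  113^( - 1) = 121/113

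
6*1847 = 11082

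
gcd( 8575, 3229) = 1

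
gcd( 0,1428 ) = 1428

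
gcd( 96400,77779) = 1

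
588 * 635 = 373380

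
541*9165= 4958265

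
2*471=942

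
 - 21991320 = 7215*( - 3048 )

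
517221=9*57469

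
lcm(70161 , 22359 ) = 2034669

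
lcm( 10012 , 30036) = 30036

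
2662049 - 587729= 2074320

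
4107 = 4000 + 107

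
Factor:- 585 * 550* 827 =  - 2^1  *3^2*5^3*11^1*  13^1*827^1 = -266087250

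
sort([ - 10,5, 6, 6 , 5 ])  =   [ - 10 , 5,5, 6, 6] 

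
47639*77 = 3668203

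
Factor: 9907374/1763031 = 3302458/587677 = 2^1*587677^( - 1)*1651229^1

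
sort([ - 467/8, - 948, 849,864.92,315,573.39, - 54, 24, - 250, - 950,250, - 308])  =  [-950, - 948, - 308, - 250, - 467/8,-54,  24,250, 315,573.39, 849, 864.92] 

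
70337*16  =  1125392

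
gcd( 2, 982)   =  2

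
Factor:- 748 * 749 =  - 560252= - 2^2 *7^1*11^1*17^1 * 107^1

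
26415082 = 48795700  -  22380618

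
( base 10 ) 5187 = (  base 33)4P6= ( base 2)1010001000011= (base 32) 523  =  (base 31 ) 5ca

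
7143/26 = 7143/26=274.73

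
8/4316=2/1079 = 0.00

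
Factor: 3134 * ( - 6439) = - 2^1 * 47^1*137^1*1567^1 = -  20179826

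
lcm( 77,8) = 616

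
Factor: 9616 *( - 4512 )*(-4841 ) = 2^9*3^1*47^2 *103^1 * 601^1= 210038364672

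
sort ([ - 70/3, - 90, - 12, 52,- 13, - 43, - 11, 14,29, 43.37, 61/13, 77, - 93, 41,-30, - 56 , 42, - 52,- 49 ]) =[ - 93, - 90, - 56,-52, - 49,  -  43,-30, - 70/3, - 13, - 12, - 11, 61/13,  14,29, 41, 42, 43.37, 52,77]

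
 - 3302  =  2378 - 5680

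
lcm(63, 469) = 4221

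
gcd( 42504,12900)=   12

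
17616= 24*734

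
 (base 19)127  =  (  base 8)626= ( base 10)406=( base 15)1c1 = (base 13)253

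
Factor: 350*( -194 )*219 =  - 14870100 = - 2^2*3^1*5^2*7^1*73^1 * 97^1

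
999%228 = 87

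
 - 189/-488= 189/488  =  0.39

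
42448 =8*5306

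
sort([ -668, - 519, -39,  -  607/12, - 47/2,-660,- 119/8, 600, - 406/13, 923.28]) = [ - 668,-660, - 519, - 607/12 , - 39,  -  406/13, - 47/2, - 119/8, 600, 923.28 ] 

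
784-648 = 136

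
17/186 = 17/186 = 0.09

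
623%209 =205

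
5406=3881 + 1525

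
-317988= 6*( - 52998)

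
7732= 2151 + 5581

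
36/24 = 1 + 1/2 = 1.50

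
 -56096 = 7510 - 63606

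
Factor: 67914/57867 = 22638/19289 = 2^1*3^1*7^3*11^1*19289^(-1)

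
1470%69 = 21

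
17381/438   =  17381/438= 39.68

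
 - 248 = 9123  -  9371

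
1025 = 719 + 306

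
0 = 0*5460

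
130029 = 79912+50117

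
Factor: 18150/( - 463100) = - 33/842 = - 2^( - 1)*3^1*11^1 *421^( - 1)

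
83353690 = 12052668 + 71301022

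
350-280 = 70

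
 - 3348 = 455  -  3803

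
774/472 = 387/236 = 1.64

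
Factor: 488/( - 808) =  - 61^1 * 101^( - 1)  =  - 61/101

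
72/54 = 4/3 = 1.33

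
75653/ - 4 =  -75653/4 = - 18913.25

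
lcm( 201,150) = 10050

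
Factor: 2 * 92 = 184=2^3 * 23^1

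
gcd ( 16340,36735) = 5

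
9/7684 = 9/7684=0.00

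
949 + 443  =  1392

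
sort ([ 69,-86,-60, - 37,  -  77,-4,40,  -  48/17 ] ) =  [  -  86,-77, - 60, -37 ,-4,-48/17,40,69]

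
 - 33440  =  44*(-760) 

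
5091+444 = 5535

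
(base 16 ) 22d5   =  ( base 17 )1de9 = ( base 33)867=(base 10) 8917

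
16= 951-935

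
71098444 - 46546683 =24551761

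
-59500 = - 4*14875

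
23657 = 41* 577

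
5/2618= 5/2618= 0.00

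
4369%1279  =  532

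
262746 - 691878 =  - 429132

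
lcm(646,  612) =11628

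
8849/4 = 2212+1/4= 2212.25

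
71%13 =6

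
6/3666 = 1/611 = 0.00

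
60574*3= 181722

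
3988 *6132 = 24454416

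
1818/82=909/41=22.17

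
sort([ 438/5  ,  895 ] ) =[ 438/5  ,  895 ] 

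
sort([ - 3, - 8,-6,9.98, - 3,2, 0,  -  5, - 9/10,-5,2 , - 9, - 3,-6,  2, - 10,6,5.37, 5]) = [ - 10, - 9, - 8,  -  6,-6,-5, - 5, - 3 ,  -  3, - 3,-9/10,0, 2,2,2,5, 5.37,6, 9.98 ] 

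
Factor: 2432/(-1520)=-8/5 = -  2^3*5^(-1)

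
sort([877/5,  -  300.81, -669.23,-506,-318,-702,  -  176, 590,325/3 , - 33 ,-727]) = [ - 727, - 702, -669.23,-506,-318, -300.81, - 176, - 33,325/3,877/5,590]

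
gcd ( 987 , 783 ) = 3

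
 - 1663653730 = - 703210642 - 960443088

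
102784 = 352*292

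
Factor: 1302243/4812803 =3^1*919^( - 1)*5237^(- 1)*434081^1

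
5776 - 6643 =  - 867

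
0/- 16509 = 0/1  =  - 0.00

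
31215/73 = 31215/73 = 427.60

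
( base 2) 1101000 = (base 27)3n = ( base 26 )40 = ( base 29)3h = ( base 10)104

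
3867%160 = 27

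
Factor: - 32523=- 3^1*37^1*293^1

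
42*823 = 34566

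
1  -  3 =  - 2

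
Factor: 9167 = 89^1*103^1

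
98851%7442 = 2105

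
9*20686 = 186174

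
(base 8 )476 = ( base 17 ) 11c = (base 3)102210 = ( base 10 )318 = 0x13e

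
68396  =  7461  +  60935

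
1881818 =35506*53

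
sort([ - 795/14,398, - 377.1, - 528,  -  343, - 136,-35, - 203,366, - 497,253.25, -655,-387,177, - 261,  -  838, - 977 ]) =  [ - 977,-838, - 655, - 528, - 497, -387, - 377.1,-343, - 261, - 203 , - 136, - 795/14,-35,177,253.25,366, 398]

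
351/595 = 351/595 = 0.59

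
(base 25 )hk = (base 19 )148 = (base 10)445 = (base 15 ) 1EA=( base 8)675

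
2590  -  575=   2015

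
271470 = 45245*6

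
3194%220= 114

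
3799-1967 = 1832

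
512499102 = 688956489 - 176457387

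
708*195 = 138060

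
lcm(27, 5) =135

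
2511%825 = 36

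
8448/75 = 2816/25 = 112.64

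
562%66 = 34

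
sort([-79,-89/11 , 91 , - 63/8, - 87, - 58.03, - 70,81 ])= [ - 87, - 79,-70,- 58.03, - 89/11, - 63/8, 81,91 ]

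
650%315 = 20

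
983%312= 47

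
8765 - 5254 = 3511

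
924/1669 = 924/1669 = 0.55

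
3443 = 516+2927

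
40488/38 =1065 + 9/19 = 1065.47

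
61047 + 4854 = 65901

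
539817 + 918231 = 1458048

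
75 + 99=174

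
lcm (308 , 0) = 0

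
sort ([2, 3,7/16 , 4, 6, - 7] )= [  -  7 , 7/16,  2, 3,  4,  6]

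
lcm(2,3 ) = 6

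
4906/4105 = 4906/4105 = 1.20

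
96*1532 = 147072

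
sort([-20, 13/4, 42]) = [-20, 13/4,42] 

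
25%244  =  25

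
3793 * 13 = 49309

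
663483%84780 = 70023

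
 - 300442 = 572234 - 872676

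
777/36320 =777/36320 = 0.02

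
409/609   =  409/609 = 0.67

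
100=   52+48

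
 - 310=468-778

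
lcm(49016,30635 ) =245080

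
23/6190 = 23/6190 = 0.00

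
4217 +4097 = 8314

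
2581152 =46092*56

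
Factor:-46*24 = -2^4*3^1*23^1 = - 1104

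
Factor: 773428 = 2^2*193357^1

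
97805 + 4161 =101966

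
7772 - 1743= 6029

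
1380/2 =690 = 690.00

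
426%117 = 75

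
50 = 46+4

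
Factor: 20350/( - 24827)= - 50/61  =  - 2^1*5^2*61^( - 1)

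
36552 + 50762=87314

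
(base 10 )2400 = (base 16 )960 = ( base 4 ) 211200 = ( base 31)2FD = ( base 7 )6666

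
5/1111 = 5/1111 = 0.00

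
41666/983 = 42 + 380/983 = 42.39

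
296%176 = 120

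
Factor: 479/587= 479^1*587^(- 1)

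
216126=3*72042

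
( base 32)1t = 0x3D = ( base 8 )75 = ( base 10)61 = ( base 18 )37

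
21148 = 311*68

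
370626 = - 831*( - 446 )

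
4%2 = 0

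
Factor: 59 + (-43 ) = 16 = 2^4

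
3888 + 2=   3890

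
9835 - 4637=5198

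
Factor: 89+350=439 =439^1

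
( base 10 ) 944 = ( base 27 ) 17q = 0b1110110000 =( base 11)789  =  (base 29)13G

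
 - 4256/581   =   - 608/83= - 7.33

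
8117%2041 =1994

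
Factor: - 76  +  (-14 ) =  - 2^1*3^2*5^1 = - 90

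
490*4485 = 2197650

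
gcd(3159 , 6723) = 81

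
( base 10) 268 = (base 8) 414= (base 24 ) b4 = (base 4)10030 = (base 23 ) bf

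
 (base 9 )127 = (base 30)3G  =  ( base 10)106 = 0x6A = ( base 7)211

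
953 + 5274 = 6227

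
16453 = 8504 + 7949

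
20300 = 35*580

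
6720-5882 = 838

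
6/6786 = 1/1131= 0.00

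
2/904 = 1/452 =0.00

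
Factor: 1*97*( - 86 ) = - 2^1*43^1*97^1 =- 8342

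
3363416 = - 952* ( - 3533)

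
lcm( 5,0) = 0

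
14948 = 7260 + 7688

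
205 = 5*41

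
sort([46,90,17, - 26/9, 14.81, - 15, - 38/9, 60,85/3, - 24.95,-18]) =[ - 24.95, - 18, - 15, - 38/9, - 26/9, 14.81, 17, 85/3,46,60, 90] 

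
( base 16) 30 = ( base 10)48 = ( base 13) 39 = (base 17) 2e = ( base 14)36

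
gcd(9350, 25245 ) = 935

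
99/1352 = 99/1352= 0.07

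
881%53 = 33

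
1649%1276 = 373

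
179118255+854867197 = 1033985452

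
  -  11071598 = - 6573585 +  - 4498013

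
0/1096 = 0 = 0.00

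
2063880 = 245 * 8424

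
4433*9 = 39897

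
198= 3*66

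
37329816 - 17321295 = 20008521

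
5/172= 5/172 = 0.03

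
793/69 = 793/69 = 11.49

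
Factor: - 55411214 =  - 2^1 * 47^1 * 589481^1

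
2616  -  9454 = -6838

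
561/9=187/3 =62.33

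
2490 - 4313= -1823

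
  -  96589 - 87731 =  -184320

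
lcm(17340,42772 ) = 641580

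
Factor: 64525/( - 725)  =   - 89^1  =  -89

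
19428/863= 19428/863 = 22.51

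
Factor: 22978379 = 173^1*317^1*419^1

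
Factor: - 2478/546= - 13^(  -  1 )*59^1 = - 59/13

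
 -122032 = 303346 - 425378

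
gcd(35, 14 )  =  7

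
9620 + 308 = 9928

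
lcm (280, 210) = 840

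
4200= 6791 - 2591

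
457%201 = 55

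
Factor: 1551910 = 2^1*5^1*155191^1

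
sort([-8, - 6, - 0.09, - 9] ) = [-9, - 8, - 6, - 0.09]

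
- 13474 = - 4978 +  - 8496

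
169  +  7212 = 7381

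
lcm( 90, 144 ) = 720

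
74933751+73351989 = 148285740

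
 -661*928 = -613408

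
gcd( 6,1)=1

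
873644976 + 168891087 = 1042536063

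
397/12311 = 397/12311 =0.03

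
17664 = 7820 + 9844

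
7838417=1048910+6789507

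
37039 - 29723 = 7316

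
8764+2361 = 11125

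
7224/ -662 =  - 3612/331 =-  10.91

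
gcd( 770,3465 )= 385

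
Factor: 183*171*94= 2941542 =2^1*3^3 * 19^1*47^1 *61^1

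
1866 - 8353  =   - 6487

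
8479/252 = 8479/252 = 33.65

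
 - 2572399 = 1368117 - 3940516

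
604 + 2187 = 2791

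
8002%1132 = 78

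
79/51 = 1 + 28/51 = 1.55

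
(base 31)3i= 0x6f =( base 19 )5g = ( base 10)111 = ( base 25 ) 4b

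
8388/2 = 4194 = 4194.00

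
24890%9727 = 5436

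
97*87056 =8444432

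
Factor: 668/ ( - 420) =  - 3^( - 1)*5^( - 1 )*7^( - 1) * 167^1 = - 167/105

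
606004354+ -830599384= -224595030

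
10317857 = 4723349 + 5594508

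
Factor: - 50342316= - 2^2*3^1*89^1*47137^1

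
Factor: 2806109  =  2806109^1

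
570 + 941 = 1511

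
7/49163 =7/49163 = 0.00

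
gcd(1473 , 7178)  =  1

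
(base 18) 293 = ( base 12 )579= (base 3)1010010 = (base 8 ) 1455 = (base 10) 813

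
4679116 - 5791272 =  - 1112156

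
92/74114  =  46/37057 = 0.00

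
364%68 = 24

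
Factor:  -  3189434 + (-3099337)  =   - 3^1*419^1 *5003^1 = - 6288771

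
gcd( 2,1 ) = 1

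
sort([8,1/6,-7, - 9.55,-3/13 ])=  [-9.55,  -  7,  -  3/13,1/6,8 ]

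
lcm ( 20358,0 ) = 0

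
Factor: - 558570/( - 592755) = 2^1*433^1*919^( - 1 ) = 866/919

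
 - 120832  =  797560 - 918392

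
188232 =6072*31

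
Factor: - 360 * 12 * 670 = - 2^6*3^3*5^2*67^1 = - 2894400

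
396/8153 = 396/8153 = 0.05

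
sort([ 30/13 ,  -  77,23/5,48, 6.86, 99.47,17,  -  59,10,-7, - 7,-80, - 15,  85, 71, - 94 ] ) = [  -  94,-80, - 77, - 59, - 15, - 7, - 7, 30/13,23/5,6.86,10, 17, 48,71,85,99.47]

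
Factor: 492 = 2^2 * 3^1*41^1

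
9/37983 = 3/12661 = 0.00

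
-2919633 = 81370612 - 84290245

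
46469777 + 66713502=113183279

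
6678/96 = 1113/16 = 69.56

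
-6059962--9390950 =3330988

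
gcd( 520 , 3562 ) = 26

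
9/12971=9/12971=0.00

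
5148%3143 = 2005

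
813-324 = 489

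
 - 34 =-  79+45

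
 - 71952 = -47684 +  - 24268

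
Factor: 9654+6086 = 2^2*5^1*787^1 = 15740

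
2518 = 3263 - 745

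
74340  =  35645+38695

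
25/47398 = 25/47398 = 0.00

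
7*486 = 3402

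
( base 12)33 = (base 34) 15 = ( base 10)39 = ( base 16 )27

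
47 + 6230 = 6277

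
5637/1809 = 1879/603= 3.12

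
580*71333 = 41373140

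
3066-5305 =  -2239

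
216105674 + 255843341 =471949015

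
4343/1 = 4343 = 4343.00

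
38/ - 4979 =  - 1 + 4941/4979 = - 0.01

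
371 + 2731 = 3102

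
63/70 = 9/10= 0.90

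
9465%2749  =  1218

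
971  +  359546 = 360517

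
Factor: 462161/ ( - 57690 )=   - 721/90 = -2^ (  -  1)*3^(-2 )*5^( -1 ) * 7^1*103^1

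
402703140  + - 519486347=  - 116783207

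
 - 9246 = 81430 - 90676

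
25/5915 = 5/1183 = 0.00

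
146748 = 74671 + 72077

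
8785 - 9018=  - 233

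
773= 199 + 574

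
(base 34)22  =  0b1000110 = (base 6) 154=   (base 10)70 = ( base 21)37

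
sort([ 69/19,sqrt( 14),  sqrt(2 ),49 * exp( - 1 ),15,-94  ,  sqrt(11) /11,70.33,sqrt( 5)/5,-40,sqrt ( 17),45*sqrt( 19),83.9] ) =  [ - 94, - 40,sqrt( 11)/11,sqrt(5)/5,sqrt( 2),69/19, sqrt ( 14),sqrt( 17),  15,  49*exp( - 1),70.33,83.9 , 45*sqrt( 19 )]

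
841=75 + 766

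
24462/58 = 421 + 22/29 = 421.76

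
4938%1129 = 422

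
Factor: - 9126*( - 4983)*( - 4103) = - 186583342374 = - 2^1*3^4 * 11^2*13^2*151^1*373^1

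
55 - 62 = -7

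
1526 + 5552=7078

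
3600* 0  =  0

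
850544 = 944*901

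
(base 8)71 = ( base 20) 2h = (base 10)57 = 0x39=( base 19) 30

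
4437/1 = 4437= 4437.00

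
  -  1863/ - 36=207/4 = 51.75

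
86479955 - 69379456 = 17100499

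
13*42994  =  558922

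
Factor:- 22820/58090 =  - 2282/5809  =  -2^1 * 7^1 * 37^( - 1 )*157^( - 1) * 163^1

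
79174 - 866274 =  - 787100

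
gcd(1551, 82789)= 1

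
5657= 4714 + 943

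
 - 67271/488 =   -  67271/488 = - 137.85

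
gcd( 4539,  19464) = 3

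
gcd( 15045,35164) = 59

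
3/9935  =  3/9935 = 0.00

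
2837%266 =177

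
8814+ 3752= 12566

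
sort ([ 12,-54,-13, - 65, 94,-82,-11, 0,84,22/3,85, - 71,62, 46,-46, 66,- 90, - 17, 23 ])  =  [  -  90,-82, - 71,-65,  -  54 , - 46, - 17,-13, - 11,0, 22/3, 12, 23, 46, 62, 66, 84,85,94 ] 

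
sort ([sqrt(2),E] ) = [ sqrt (2),E] 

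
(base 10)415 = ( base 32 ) cv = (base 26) FP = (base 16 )19F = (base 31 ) dc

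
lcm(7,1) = 7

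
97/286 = 97/286 = 0.34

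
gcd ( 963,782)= 1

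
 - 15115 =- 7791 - 7324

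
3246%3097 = 149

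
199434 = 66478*3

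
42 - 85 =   -  43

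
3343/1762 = 1 + 1581/1762 = 1.90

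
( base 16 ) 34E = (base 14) 446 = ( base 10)846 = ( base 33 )PL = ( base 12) 5a6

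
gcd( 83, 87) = 1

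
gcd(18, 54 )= 18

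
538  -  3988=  - 3450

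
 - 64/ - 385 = 64/385   =  0.17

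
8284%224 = 220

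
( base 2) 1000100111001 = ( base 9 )6038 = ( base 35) 3ky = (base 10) 4409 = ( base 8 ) 10471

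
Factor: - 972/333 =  - 2^2*3^3* 37^( - 1 )=- 108/37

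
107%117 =107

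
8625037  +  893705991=902331028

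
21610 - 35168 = - 13558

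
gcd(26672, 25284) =4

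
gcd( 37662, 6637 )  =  1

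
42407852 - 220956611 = -178548759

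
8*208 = 1664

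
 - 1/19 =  - 1/19 = - 0.05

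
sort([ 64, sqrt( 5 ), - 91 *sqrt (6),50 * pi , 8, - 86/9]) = [ - 91*sqrt (6), - 86/9,sqrt(5 ), 8 , 64, 50*pi]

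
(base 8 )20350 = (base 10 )8424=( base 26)cc0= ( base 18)1800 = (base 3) 102120000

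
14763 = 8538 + 6225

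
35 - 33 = 2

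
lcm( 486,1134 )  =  3402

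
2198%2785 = 2198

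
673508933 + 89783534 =763292467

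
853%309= 235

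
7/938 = 1/134  =  0.01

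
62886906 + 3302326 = 66189232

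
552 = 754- 202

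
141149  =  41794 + 99355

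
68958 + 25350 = 94308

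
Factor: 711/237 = 3^1 = 3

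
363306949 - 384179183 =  - 20872234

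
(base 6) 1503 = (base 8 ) 617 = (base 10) 399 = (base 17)168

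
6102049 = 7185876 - 1083827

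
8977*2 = 17954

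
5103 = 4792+311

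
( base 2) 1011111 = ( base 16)5f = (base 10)95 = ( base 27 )3e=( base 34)2r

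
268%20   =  8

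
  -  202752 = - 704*288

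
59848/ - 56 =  - 1069 + 2/7 = - 1068.71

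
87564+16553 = 104117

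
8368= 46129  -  37761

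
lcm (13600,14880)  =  1264800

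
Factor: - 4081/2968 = -2^( - 3)*11^1  =  -11/8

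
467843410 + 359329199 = 827172609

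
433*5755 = 2491915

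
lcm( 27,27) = 27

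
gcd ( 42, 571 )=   1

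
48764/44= 1108+3/11 = 1108.27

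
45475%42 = 31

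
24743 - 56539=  - 31796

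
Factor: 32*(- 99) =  - 3168 = - 2^5 * 3^2*11^1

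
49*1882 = 92218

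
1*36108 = 36108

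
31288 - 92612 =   -  61324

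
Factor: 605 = 5^1*11^2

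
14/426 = 7/213 = 0.03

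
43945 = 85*517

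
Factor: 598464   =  2^6* 3^2*1039^1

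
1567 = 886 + 681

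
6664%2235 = 2194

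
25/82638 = 25/82638=0.00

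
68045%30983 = 6079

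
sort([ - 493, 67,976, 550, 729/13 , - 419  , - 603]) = [ - 603, - 493, - 419,  729/13,  67,550,  976]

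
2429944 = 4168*583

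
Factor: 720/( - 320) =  - 2^( - 2)*3^2 = - 9/4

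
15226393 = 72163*211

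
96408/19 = 96408/19 =5074.11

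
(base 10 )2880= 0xB40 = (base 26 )46K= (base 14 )109A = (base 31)2us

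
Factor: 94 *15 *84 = 118440 =2^3 * 3^2*5^1*7^1*47^1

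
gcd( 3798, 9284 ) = 422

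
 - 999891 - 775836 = -1775727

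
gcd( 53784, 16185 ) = 249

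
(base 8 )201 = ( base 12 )A9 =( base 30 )49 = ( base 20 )69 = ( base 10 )129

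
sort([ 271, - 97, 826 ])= [-97, 271, 826]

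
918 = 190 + 728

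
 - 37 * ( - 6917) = 255929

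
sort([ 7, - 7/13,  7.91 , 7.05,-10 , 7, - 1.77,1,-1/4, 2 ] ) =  [-10 ,- 1.77,  -  7/13, - 1/4, 1,  2,  7,7,7.05  ,  7.91]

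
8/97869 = 8/97869 = 0.00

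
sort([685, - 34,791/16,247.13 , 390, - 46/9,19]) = [-34,-46/9,19,791/16, 247.13,390,685] 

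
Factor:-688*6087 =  - 2^4 * 3^1*43^1*2029^1 =-  4187856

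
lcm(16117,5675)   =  402925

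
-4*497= -1988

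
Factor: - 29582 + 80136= 50554 = 2^1*7^1*23^1*157^1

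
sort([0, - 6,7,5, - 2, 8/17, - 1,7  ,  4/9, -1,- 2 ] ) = [ - 6,-2 ,  -  2,-1 ,- 1, 0, 4/9, 8/17,5, 7, 7]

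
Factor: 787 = 787^1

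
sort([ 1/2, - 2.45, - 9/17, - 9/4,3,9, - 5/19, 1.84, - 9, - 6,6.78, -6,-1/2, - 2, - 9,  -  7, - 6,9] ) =[ - 9, - 9 ,  -  7,- 6, - 6, - 6 , - 2.45, - 9/4, - 2, - 9/17, - 1/2,-5/19,1/2, 1.84,3,6.78,9,9]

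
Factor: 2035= 5^1*11^1*37^1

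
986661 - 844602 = 142059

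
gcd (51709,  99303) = 1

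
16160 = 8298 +7862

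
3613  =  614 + 2999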